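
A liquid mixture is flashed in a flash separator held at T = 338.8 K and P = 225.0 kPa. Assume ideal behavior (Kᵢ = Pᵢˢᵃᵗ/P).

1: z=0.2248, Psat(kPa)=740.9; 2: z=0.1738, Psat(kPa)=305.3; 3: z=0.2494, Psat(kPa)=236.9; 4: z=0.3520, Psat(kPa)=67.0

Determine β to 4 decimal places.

Raoult's law: Kᵢ = Pᵢˢᵃᵗ/P = Pᵢˢᵃᵗ/225.0.
  K_1 = 740.9/225.0 = 3.292889, K_2 = 305.3/225.0 = 1.356889, K_3 = 236.9/225.0 = 1.052889, K_4 = 67.0/225.0 = 0.297778
Rachford–Rice: g(β) = Σ zᵢ(Kᵢ−1)/(1+β(Kᵢ−1)) = 0.
Check two-phase: ΣzᵢKᵢ = 1.3435 > 1 and Σzᵢ/Kᵢ = 1.6153 > 1, so g(0) = 0.3435 > 0 and g(1) = -0.6153 < 0.
Newton iteration, β⁰ = 0.34:
  β = 0.3400: g = 0.03321, g' = -0.6910 → β = 0.3881
  β = 0.3881: g = 0.00039, g' = -0.6767 → β = 0.3886
Converged at β = 0.3886.

β = 0.3886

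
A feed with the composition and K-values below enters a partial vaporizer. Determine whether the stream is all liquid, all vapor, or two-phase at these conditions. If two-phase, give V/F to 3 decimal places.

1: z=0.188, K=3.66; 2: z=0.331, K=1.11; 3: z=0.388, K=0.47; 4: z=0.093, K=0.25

two-phase, V/F = 0.268

ΣzᵢKᵢ = 1.261; Σzᵢ/Kᵢ = 1.547.
Both exceed 1, so a two-phase solution exists.
Rachford–Rice: g(ψ) = Σ zᵢ(Kᵢ−1)/(1+ψ(Kᵢ−1)) = 0.
Newton iteration, ψ⁰ = 0.5:
  ψ = 0.500: g = -0.1422, g' = -0.584 → ψ = 0.257
  ψ = 0.257: g = 0.0083, g' = -0.700 → ψ = 0.268
Converged at ψ = 0.268.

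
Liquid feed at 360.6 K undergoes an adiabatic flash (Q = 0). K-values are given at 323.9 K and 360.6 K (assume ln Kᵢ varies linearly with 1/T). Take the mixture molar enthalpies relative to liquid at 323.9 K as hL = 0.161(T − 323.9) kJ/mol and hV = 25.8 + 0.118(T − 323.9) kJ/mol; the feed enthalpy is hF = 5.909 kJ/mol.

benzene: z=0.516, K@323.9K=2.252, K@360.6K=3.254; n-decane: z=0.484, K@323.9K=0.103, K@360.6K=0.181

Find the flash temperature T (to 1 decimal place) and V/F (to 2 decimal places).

T = 326.7 K, V/F = 0.21

Adiabatic flash: solve Rachford–Rice at each trial T, then check hF = ψ·hV(T) + (1−ψ)·hL(T).
  T = 323.9 K: K = (2.252, 0.103), RR gives ψ = 0.189, H_out = 4.868 kJ/mol
  T = 360.6 K: K = (3.254, 0.181), RR gives ψ = 0.415, H_out = 15.968 kJ/mol
  T = 342.2 K: K = (2.733, 0.139), RR gives ψ = 0.320, H_out = 10.940 kJ/mol
  T = 333.0 K: K = (2.486, 0.120), RR gives ψ = 0.261, H_out = 8.085 kJ/mol
  T = 328.4 K: K = (2.366, 0.111), RR gives ψ = 0.226, H_out = 6.519 kJ/mol
  T = 326.1 K: K = (2.308, 0.107), RR gives ψ = 0.208, H_out = 5.692 kJ/mol
Linear interpolation between T = 326.1 (H_out = 5.692) and T = 328.4 (H_out = 6.519) on hF = 5.909 gives T ≈ 326.7 K, at which ψ = 0.21.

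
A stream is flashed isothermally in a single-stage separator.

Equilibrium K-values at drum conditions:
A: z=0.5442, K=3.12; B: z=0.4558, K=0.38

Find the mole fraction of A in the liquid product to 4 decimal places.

Let ψ = V/F and solve Σ zᵢ(Kᵢ−1)/(1+ψ(Kᵢ−1)) = 0.
Check two-phase: ΣzᵢKᵢ = 1.8711 > 1 and Σzᵢ/Kᵢ = 1.3739 > 1, so g(0) = 0.8711 > 0 and g(1) = -0.3739 < 0.
Binary case is linear: z₁(K₁−1)(1+ψ(K₂−1)) + z₂(K₂−1)(1+ψ(K₁−1)) = 0
⇒ ψ = [z₁(K₁−1)+z₂(K₂−1)] / [−(K₁−1)(K₂−1)] = 0.87111/1.31440 = 0.6627
Compositions from xᵢ = zᵢ/(1+ψ(Kᵢ−1)), yᵢ = Kᵢxᵢ:
  A: x = 0.2263, y = 0.7060
  B: x = 0.7737, y = 0.2940

x_A = 0.2263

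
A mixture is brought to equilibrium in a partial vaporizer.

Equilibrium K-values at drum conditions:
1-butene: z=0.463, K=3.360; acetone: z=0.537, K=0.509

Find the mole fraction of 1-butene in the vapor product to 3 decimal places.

y_1-butene = 0.579

Rachford–Rice: g(β) = Σ zᵢ(Kᵢ−1)/(1+β(Kᵢ−1)) = 0.
Check two-phase: ΣzᵢKᵢ = 1.829 > 1 and Σzᵢ/Kᵢ = 1.193 > 1, so g(0) = 0.829 > 0 and g(1) = -0.193 < 0.
Binary case is linear: z₁(K₁−1)(1+β(K₂−1)) + z₂(K₂−1)(1+β(K₁−1)) = 0
⇒ β = [z₁(K₁−1)+z₂(K₂−1)] / [−(K₁−1)(K₂−1)] = 0.8290/1.1588 = 0.715
Compositions from xᵢ = zᵢ/(1+β(Kᵢ−1)), yᵢ = Kᵢxᵢ:
  1-butene: x = 0.172, y = 0.579
  acetone: x = 0.828, y = 0.421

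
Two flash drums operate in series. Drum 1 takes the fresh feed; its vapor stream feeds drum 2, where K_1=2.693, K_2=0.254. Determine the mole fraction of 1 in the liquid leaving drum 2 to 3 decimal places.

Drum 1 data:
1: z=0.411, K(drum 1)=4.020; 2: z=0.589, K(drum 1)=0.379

Drum 1:
Material balance + equilibrium reduce to Σ zᵢ(Kᵢ−1)/(1+ψ₁(Kᵢ−1)) = 0.
Check two-phase: ΣzᵢKᵢ = 1.875 > 1 and Σzᵢ/Kᵢ = 1.656 > 1, so g(0) = 0.875 > 0 and g(1) = -0.656 < 0.
Binary case is linear: z₁(K₁−1)(1+ψ₁(K₂−1)) + z₂(K₂−1)(1+ψ₁(K₁−1)) = 0
⇒ ψ₁ = [z₁(K₁−1)+z₂(K₂−1)] / [−(K₁−1)(K₂−1)] = 0.8755/1.8754 = 0.467
Drum-1 compositions:
  1: x = 0.171, y = 0.686
  2: x = 0.829, y = 0.314
Drum-2 feed = drum-1 vapor: z₂ = (0.6856, 0.3144).
Drum 2:
Let ψ₂ = V/F and solve Σ zᵢ(Kᵢ−1)/(1+ψ₂(Kᵢ−1)) = 0.
g(0) = ΣzᵢKᵢ − 1 = 0.926 and g(1) = 1 − Σzᵢ/Kᵢ = -0.492, so a root lies in (0, 1).
Newton–Raphson from ψ₂ = 0.49:
  ψ₂ = 0.490: g = 0.2648, g' = -1.022 → ψ₂ = 0.749
  ψ₂ = 0.749: g = -0.0199, g' = -1.281 → ψ₂ = 0.734
  ψ₂ = 0.734: g = -0.0003, g' = -1.245 → ψ₂ = 0.733
Converged at ψ₂ = 0.733.
  1: x = 0.306, y = 0.824
  2: x = 0.694, y = 0.176

x_1 (drum 2) = 0.306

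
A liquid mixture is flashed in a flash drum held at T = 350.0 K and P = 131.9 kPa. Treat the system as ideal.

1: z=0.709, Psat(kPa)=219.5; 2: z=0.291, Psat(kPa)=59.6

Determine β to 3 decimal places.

β = 0.855

Raoult's law: Kᵢ = Pᵢˢᵃᵗ/P = Pᵢˢᵃᵗ/131.9.
  K_1 = 219.5/131.9 = 1.66414, K_2 = 59.6/131.9 = 0.45186
Newton–Raphson from β = 0.31:
  β = 0.310: g = 0.1983, g' = -0.342 → β = 0.890
  β = 0.890: g = -0.0155, g' = -0.457 → β = 0.856
  β = 0.856: g = -0.0003, g' = -0.437 → β = 0.855
Converged at β = 0.855.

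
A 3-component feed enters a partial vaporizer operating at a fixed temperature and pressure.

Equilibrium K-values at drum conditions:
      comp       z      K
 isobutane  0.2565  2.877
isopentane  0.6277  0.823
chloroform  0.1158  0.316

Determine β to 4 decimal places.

β = 0.5157

Newton iteration, β⁰ = 0.5:
  β = 0.5000: g = 0.00610, g' = -0.3893 → β = 0.5157
Converged at β = 0.5157.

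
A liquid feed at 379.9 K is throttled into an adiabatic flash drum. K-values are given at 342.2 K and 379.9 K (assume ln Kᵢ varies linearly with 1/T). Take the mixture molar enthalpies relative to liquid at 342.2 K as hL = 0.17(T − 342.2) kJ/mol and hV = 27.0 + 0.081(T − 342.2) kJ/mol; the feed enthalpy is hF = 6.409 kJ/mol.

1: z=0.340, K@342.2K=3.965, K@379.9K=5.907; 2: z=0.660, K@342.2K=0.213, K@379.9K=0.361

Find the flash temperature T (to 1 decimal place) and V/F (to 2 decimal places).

Adiabatic flash: solve Rachford–Rice at each trial T, then check hF = ψ·hV(T) + (1−ψ)·hL(T).
  T = 342.2 K: K = (3.965, 0.213), RR gives ψ = 0.209, H_out = 5.654 kJ/mol
  T = 379.9 K: K = (5.907, 0.361), RR gives ψ = 0.398, H_out = 15.810 kJ/mol
  T = 361.0 K: K = (4.888, 0.281), RR gives ψ = 0.303, H_out = 10.872 kJ/mol
  T = 351.6 K: K = (4.415, 0.246), RR gives ψ = 0.257, H_out = 8.331 kJ/mol
  T = 346.9 K: K = (4.187, 0.229), RR gives ψ = 0.234, H_out = 7.015 kJ/mol
  T = 344.5 K: K = (4.073, 0.221), RR gives ψ = 0.221, H_out = 6.326 kJ/mol
Linear interpolation between T = 344.5 (H_out = 6.326) and T = 346.9 (H_out = 7.015) on hF = 6.409 gives T ≈ 344.8 K, at which ψ = 0.22.

T = 344.8 K, V/F = 0.22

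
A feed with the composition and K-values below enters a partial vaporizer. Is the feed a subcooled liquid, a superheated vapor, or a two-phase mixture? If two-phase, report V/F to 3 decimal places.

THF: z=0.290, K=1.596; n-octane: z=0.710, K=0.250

ΣzᵢKᵢ = 0.640; Σzᵢ/Kᵢ = 3.022.
Since ΣzᵢKᵢ < 1 the mixture is below its bubble point — single liquid phase.

subcooled liquid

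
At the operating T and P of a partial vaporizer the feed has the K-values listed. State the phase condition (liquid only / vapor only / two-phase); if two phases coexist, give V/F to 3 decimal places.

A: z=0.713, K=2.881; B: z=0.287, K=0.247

two-phase, V/F = 0.794

ΣzᵢKᵢ = 2.125; Σzᵢ/Kᵢ = 1.409.
Both exceed 1, so a two-phase solution exists.
Material balance + equilibrium reduce to Σ zᵢ(Kᵢ−1)/(1+ψ(Kᵢ−1)) = 0.
Binary case is linear: z₁(K₁−1)(1+ψ(K₂−1)) + z₂(K₂−1)(1+ψ(K₁−1)) = 0
⇒ ψ = [z₁(K₁−1)+z₂(K₂−1)] / [−(K₁−1)(K₂−1)] = 1.1250/1.4164 = 0.794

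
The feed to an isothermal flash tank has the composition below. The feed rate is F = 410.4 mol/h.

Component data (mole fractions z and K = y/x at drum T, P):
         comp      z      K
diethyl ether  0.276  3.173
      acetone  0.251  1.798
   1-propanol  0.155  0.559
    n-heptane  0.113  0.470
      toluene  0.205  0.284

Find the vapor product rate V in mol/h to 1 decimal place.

Newton–Raphson from β = 0.39:
  β = 0.390: g = 0.1157, g' = -0.772 → β = 0.540
  β = 0.540: g = 0.0030, g' = -0.748 → β = 0.544
Converged at β = 0.544.
Then V = β·F = 0.5440·410.4 = 223.3 mol/h and L = F − V = 187.1 mol/h.

V = 223.3 mol/h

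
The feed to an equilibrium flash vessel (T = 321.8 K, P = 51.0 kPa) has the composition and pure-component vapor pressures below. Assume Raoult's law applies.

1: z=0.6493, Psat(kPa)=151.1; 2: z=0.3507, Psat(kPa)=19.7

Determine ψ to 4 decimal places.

Raoult's law: Kᵢ = Pᵢˢᵃᵗ/P = Pᵢˢᵃᵗ/51.0.
  K_1 = 151.1/51.0 = 2.962745, K_2 = 19.7/51.0 = 0.386275
Let ψ = V/F and solve Σ zᵢ(Kᵢ−1)/(1+ψ(Kᵢ−1)) = 0.
Check two-phase: ΣzᵢKᵢ = 2.0592 > 1 and Σzᵢ/Kᵢ = 1.1271 > 1, so g(0) = 1.0592 > 0 and g(1) = -0.1271 < 0.
Iterate (Newton) starting at ψ = 0.7:
  ψ = 0.7000: g = 0.15949, g' = -0.8499 → ψ = 0.8877
  ψ = 0.8877: g = -0.00809, g' = -0.9701 → ψ = 0.8793
Converged at ψ = 0.8793.

ψ = 0.8793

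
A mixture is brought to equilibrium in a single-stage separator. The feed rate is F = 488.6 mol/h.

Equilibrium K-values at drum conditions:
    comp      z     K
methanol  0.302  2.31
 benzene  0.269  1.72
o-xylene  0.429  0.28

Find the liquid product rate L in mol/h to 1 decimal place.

L = 308.9 mol/h

Newton iteration, ψ⁰ = 0.5:
  ψ = 0.500: g = -0.1012, g' = -0.808 → ψ = 0.375
  ψ = 0.375: g = -0.0051, g' = -0.737 → ψ = 0.368
Converged at ψ = 0.368.
Then V = ψ·F = 0.3678·488.6 = 179.7 mol/h and L = F − V = 308.9 mol/h.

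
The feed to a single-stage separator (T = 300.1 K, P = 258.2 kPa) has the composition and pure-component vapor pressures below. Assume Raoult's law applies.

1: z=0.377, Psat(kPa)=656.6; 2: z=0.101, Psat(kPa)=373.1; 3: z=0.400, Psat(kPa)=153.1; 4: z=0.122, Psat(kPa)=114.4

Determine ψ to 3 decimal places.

ψ = 0.644

Raoult's law: Kᵢ = Pᵢˢᵃᵗ/P = Pᵢˢᵃᵗ/258.2.
  K_1 = 656.6/258.2 = 2.54299, K_2 = 373.1/258.2 = 1.44500, K_3 = 153.1/258.2 = 0.59295, K_4 = 114.4/258.2 = 0.44307
Rachford–Rice: g(ψ) = Σ zᵢ(Kᵢ−1)/(1+ψ(Kᵢ−1)) = 0.
g(0) = ΣzᵢKᵢ − 1 = 0.396 and g(1) = 1 − Σzᵢ/Kᵢ = -0.168, so a root lies in (0, 1).
Newton iteration, ψ⁰ = 0.45:
  ψ = 0.450: g = 0.0908, g' = -0.493 → ψ = 0.634
  ψ = 0.634: g = 0.0046, g' = -0.452 → ψ = 0.644
Converged at ψ = 0.644.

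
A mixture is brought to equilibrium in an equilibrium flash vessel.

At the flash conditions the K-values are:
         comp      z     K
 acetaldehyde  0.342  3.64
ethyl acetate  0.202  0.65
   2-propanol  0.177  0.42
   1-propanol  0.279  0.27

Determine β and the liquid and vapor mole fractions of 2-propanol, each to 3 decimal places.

Rachford–Rice: g(β) = Σ zᵢ(Kᵢ−1)/(1+β(Kᵢ−1)) = 0.
Check two-phase: ΣzᵢKᵢ = 1.526 > 1 and Σzᵢ/Kᵢ = 1.859 > 1, so g(0) = 0.526 > 0 and g(1) = -0.859 < 0.
Newton iteration, β⁰ = 0.46:
  β = 0.460: g = -0.1232, g' = -0.969 → β = 0.333
  β = 0.333: g = 0.0043, g' = -1.058 → β = 0.337
Converged at β = 0.337.
Compositions from xᵢ = zᵢ/(1+β(Kᵢ−1)), yᵢ = Kᵢxᵢ:
  acetaldehyde: x = 0.181, y = 0.659
  ethyl acetate: x = 0.229, y = 0.149
  2-propanol: x = 0.220, y = 0.092
  1-propanol: x = 0.370, y = 0.100

β = 0.337, x_2-propanol = 0.220, y_2-propanol = 0.092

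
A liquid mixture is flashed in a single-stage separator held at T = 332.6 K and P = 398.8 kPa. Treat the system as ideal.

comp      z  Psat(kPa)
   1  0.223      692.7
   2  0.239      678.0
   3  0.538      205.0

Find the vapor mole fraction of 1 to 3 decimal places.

Raoult's law: Kᵢ = Pᵢˢᵃᵗ/P = Pᵢˢᵃᵗ/398.8.
  K_1 = 692.7/398.8 = 1.73696, K_2 = 678.0/398.8 = 1.70010, K_3 = 205.0/398.8 = 0.51404
Material balance + equilibrium reduce to Σ zᵢ(Kᵢ−1)/(1+ψ(Kᵢ−1)) = 0.
Feasibility: ΣzᵢKᵢ = 1.070, Σzᵢ/Kᵢ = 1.316 — both > 1, two phases present.
Iterate (Newton) starting at ψ = 0.5:
  ψ = 0.500: g = -0.1013, g' = -0.351 → ψ = 0.211
  ψ = 0.211: g = -0.0033, g' = -0.337 → ψ = 0.201
Converged at ψ = 0.201.
Compositions from xᵢ = zᵢ/(1+ψ(Kᵢ−1)), yᵢ = Kᵢxᵢ:
  1: x = 0.194, y = 0.337
  2: x = 0.209, y = 0.356
  3: x = 0.596, y = 0.307

y_1 = 0.337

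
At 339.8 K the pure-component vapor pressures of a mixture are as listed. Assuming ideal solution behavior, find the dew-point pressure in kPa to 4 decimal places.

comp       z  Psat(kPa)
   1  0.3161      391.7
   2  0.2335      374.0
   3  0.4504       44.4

At the dew point ψ → 1, so Σzᵢ/Kᵢ = 1 with Kᵢ = Pᵢˢᵃᵗ/P ⇒ 1/P = Σzᵢ/Pᵢˢᵃᵗ.
1/P = 0.3161/391.7 + 0.2335/374.0 + 0.4504/44.4 = 0.0115755 ⇒ P = 86.3896 kPa

Pdew = 86.3896 kPa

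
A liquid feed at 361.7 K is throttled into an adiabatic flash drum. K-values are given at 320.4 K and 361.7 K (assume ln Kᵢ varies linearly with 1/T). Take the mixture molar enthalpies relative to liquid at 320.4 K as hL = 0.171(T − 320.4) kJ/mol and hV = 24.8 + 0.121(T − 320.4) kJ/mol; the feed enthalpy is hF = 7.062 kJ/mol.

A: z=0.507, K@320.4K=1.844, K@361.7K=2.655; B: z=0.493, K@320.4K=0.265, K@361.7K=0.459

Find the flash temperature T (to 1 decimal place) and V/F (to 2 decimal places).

Adiabatic flash: solve Rachford–Rice at each trial T, then check hF = ψ·hV(T) + (1−ψ)·hL(T).
  T = 320.4 K: K = (1.844, 0.265), RR gives ψ = 0.106, H_out = 2.621 kJ/mol
  T = 361.7 K: K = (2.655, 0.459), RR gives ψ = 0.639, H_out = 21.596 kJ/mol
  T = 341.0 K: K = (2.236, 0.354), RR gives ψ = 0.386, H_out = 12.709 kJ/mol
  T = 330.7 K: K = (2.037, 0.308), RR gives ψ = 0.257, H_out = 8.002 kJ/mol
  T = 325.5 K: K = (1.939, 0.286), RR gives ψ = 0.185, H_out = 5.402 kJ/mol
  T = 328.1 K: K = (1.987, 0.297), RR gives ψ = 0.222, H_out = 6.727 kJ/mol
  T = 329.4 K: K = (2.012, 0.302), RR gives ψ = 0.239, H_out = 7.370 kJ/mol
Linear interpolation between T = 328.1 (H_out = 6.727) and T = 329.4 (H_out = 7.370) on hF = 7.062 gives T ≈ 328.8 K, at which ψ = 0.23.

T = 328.8 K, V/F = 0.23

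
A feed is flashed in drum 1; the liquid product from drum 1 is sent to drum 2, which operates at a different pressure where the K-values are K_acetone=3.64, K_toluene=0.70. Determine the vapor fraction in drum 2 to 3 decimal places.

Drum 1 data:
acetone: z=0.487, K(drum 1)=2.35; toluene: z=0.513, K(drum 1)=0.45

Drum 1:
Let ψ₁ = V/F and solve Σ zᵢ(Kᵢ−1)/(1+ψ₁(Kᵢ−1)) = 0.
g(0) = ΣzᵢKᵢ − 1 = 0.375 and g(1) = 1 − Σzᵢ/Kᵢ = -0.347, so a root lies in (0, 1).
Binary case is linear: z₁(K₁−1)(1+ψ₁(K₂−1)) + z₂(K₂−1)(1+ψ₁(K₁−1)) = 0
⇒ ψ₁ = [z₁(K₁−1)+z₂(K₂−1)] / [−(K₁−1)(K₂−1)] = 0.3753/0.7425 = 0.505
Drum-1 compositions:
  acetone: x = 0.289, y = 0.680
  toluene: x = 0.711, y = 0.320
Drum-2 feed = drum-1 liquid: z₂ = (0.2895, 0.7105).
Drum 2:
Rachford–Rice: g(ψ₂) = Σ zᵢ(Kᵢ−1)/(1+ψ₂(Kᵢ−1)) = 0.
Check two-phase: ΣzᵢKᵢ = 1.551 > 1 and Σzᵢ/Kᵢ = 1.095 > 1, so g(0) = 0.551 > 0 and g(1) = -0.095 < 0.
Newton iteration, ψ₂⁰ = 0.3:
  ψ₂ = 0.300: g = 0.1922, g' = -0.705 → ψ₂ = 0.572
  ψ₂ = 0.572: g = 0.0470, g' = -0.413 → ψ₂ = 0.686
  ψ₂ = 0.686: g = 0.0034, g' = -0.357 → ψ₂ = 0.696
Converged at ψ₂ = 0.696.
  acetone: x = 0.102, y = 0.371
  toluene: x = 0.898, y = 0.629

V/F (drum 2) = 0.696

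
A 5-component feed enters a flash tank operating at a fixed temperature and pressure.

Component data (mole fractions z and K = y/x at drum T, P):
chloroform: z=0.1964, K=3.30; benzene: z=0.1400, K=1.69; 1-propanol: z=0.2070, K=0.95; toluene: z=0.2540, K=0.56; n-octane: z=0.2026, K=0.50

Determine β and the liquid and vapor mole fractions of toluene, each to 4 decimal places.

β = 0.4838, x_toluene = 0.3227, y_toluene = 0.1807

Material balance + equilibrium reduce to Σ zᵢ(Kᵢ−1)/(1+β(Kᵢ−1)) = 0.
Check two-phase: ΣzᵢKᵢ = 1.3249 > 1 and Σzᵢ/Kᵢ = 1.2190 > 1, so g(0) = 0.3249 > 0 and g(1) = -0.2190 < 0.
Newton–Raphson from β = 0.35:
  β = 0.3500: g = 0.06264, g' = -0.5058 → β = 0.4739
  β = 0.4739: g = 0.00439, g' = -0.4418 → β = 0.4838
Converged at β = 0.4838.
Compositions from xᵢ = zᵢ/(1+β(Kᵢ−1)), yᵢ = Kᵢxᵢ:
  chloroform: x = 0.0930, y = 0.3068
  benzene: x = 0.1050, y = 0.1774
  1-propanol: x = 0.2121, y = 0.2015
  toluene: x = 0.3227, y = 0.1807
  n-octane: x = 0.2673, y = 0.1336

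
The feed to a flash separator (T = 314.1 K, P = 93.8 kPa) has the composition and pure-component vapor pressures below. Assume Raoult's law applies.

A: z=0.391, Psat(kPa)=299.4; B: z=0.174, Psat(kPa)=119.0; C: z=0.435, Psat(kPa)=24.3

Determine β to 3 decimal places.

Raoult's law: Kᵢ = Pᵢˢᵃᵗ/P = Pᵢˢᵃᵗ/93.8.
  K_A = 299.4/93.8 = 3.19190, K_B = 119.0/93.8 = 1.26866, K_C = 24.3/93.8 = 0.25906
Let β = V/F and solve Σ zᵢ(Kᵢ−1)/(1+β(Kᵢ−1)) = 0.
Feasibility: ΣzᵢKᵢ = 1.581, Σzᵢ/Kᵢ = 1.939 — both > 1, two phases present.
Iterate (Newton) starting at β = 0.68:
  β = 0.680: g = -0.2660, g' = -1.282 → β = 0.473
  β = 0.473: g = -0.0335, g' = -1.029 → β = 0.440
Converged at β = 0.440.

β = 0.440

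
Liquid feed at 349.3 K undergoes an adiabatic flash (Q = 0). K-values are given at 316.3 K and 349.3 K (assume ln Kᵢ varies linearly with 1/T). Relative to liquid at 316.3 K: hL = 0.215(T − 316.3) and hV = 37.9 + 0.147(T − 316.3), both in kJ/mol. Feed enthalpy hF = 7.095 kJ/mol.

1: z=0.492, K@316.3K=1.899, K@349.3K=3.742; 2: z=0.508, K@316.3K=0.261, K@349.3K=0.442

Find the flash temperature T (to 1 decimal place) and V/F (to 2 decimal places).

Adiabatic flash: solve Rachford–Rice at each trial T, then check hF = ψ·hV(T) + (1−ψ)·hL(T).
  T = 316.3 K: K = (1.899, 0.261), RR gives ψ = 0.101, H_out = 3.816 kJ/mol
  T = 349.3 K: K = (3.742, 0.442), RR gives ψ = 0.696, H_out = 31.928 kJ/mol
  T = 332.8 K: K = (2.711, 0.344), RR gives ψ = 0.453, H_out = 20.216 kJ/mol
  T = 324.6 K: K = (2.282, 0.301), RR gives ψ = 0.308, H_out = 13.265 kJ/mol
  T = 320.5 K: K = (2.086, 0.281), RR gives ψ = 0.216, H_out = 9.045 kJ/mol
  T = 318.4 K: K = (1.991, 0.271), RR gives ψ = 0.162, H_out = 6.573 kJ/mol
Linear interpolation between T = 318.4 (H_out = 6.573) and T = 320.5 (H_out = 9.045) on hF = 7.095 gives T ≈ 318.8 K, at which ψ = 0.17.

T = 318.8 K, V/F = 0.17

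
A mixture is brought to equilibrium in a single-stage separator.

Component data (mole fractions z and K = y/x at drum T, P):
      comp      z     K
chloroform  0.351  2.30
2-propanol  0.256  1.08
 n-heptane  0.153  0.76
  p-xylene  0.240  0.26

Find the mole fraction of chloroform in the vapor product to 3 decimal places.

Let ψ = V/F and solve Σ zᵢ(Kᵢ−1)/(1+ψ(Kᵢ−1)) = 0.
Feasibility: ΣzᵢKᵢ = 1.262, Σzᵢ/Kᵢ = 1.514 — both > 1, two phases present.
Newton iteration, ψ⁰ = 0.48:
  ψ = 0.480: g = -0.0162, g' = -0.554 → ψ = 0.451
  ψ = 0.451: g = -0.0001, g' = -0.544 → ψ = 0.450
Converged at ψ = 0.450.
Compositions from xᵢ = zᵢ/(1+ψ(Kᵢ−1)), yᵢ = Kᵢxᵢ:
  chloroform: x = 0.221, y = 0.509
  2-propanol: x = 0.247, y = 0.267
  n-heptane: x = 0.172, y = 0.130
  p-xylene: x = 0.360, y = 0.094

y_chloroform = 0.509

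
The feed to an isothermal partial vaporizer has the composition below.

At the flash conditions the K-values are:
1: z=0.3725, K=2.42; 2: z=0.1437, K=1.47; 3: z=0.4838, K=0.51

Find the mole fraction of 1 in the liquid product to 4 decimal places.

Let ψ = V/F and solve Σ zᵢ(Kᵢ−1)/(1+ψ(Kᵢ−1)) = 0.
Check two-phase: ΣzᵢKᵢ = 1.3594 > 1 and Σzᵢ/Kᵢ = 1.2003 > 1, so g(0) = 0.3594 > 0 and g(1) = -0.2003 < 0.
Newton–Raphson from ψ = 0.5:
  ψ = 0.5000: g = 0.05003, g' = -0.4815 → ψ = 0.6039
  ψ = 0.6039: g = 0.00067, g' = -0.4713 → ψ = 0.6053
Converged at ψ = 0.6053.
Compositions from xᵢ = zᵢ/(1+ψ(Kᵢ−1)), yᵢ = Kᵢxᵢ:
  1: x = 0.2003, y = 0.4848
  2: x = 0.1119, y = 0.1645
  3: x = 0.6878, y = 0.3508

x_1 = 0.2003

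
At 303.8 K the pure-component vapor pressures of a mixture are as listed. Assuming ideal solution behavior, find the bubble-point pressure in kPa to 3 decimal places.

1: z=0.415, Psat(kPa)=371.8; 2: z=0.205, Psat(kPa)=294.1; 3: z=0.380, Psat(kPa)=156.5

Pbub = 274.058 kPa

At the bubble point ψ → 0, so ΣzᵢKᵢ = 1 with Kᵢ = Pᵢˢᵃᵗ/P ⇒ P = ΣzᵢPᵢˢᵃᵗ.
P = 0.415·371.8 + 0.205·294.1 + 0.380·156.5 = 274.058 kPa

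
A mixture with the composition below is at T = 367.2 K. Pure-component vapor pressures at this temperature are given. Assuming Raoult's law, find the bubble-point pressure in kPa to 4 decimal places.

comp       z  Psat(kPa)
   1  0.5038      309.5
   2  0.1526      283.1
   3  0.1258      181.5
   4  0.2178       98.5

Pbub = 243.4132 kPa

At the bubble point ψ → 0, so ΣzᵢKᵢ = 1 with Kᵢ = Pᵢˢᵃᵗ/P ⇒ P = ΣzᵢPᵢˢᵃᵗ.
P = 0.5038·309.5 + 0.1526·283.1 + 0.1258·181.5 + 0.2178·98.5 = 243.4132 kPa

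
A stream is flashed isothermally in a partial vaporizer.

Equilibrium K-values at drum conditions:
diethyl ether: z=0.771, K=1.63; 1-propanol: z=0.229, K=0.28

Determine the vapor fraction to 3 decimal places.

ψ = 0.707

Let ψ = V/F and solve Σ zᵢ(Kᵢ−1)/(1+ψ(Kᵢ−1)) = 0.
g(0) = ΣzᵢKᵢ − 1 = 0.321 and g(1) = 1 − Σzᵢ/Kᵢ = -0.291, so a root lies in (0, 1).
Iterate (Newton) starting at ψ = 0.7:
  ψ = 0.700: g = 0.0047, g' = -0.630 → ψ = 0.707
Converged at ψ = 0.707.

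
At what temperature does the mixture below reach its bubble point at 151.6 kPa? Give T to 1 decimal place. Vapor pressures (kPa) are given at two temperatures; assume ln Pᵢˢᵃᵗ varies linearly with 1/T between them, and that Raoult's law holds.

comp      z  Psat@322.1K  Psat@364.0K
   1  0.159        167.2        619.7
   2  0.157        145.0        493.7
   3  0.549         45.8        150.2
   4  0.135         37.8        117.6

Bubble-point temperature: ΣzᵢPᵢˢᵃᵗ(T) = P. Interpolate ln Pᵢˢᵃᵗ = aᵢ + bᵢ/T.
  T = 322.1 K: ΣzᵢPᵢˢᵃᵗ = 79.60 kPa
  T = 364.0 K: ΣzᵢPᵢˢᵃᵗ = 274.38 kPa
  T = 343.1 K: ΣzᵢPᵢˢᵃᵗ = 153.64 kPa
  T = 332.6 K: ΣzᵢPᵢˢᵃᵗ = 111.73 kPa
  T = 337.9 K: ΣzᵢPᵢˢᵃᵗ = 131.54 kPa
  T = 340.5 K: ΣzᵢPᵢˢᵃᵗ = 142.24 kPa
Interpolating between 340.5 K and 343.1 K gives T ≈ 342.6 K.

T = 342.6 K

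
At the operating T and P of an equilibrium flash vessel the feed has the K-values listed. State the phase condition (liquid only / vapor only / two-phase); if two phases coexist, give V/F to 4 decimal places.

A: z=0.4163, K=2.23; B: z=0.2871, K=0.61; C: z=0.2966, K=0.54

two-phase, V/F = 0.5019

ΣzᵢKᵢ = 1.2636; Σzᵢ/Kᵢ = 1.2066.
Both exceed 1, so a two-phase solution exists.
Newton–Raphson from ψ = 0.54:
  ψ = 0.5400: g = -0.01568, g' = -0.4086 → ψ = 0.5016
  ψ = 0.5016: g = 0.00011, g' = -0.4144 → ψ = 0.5019
Converged at ψ = 0.5019.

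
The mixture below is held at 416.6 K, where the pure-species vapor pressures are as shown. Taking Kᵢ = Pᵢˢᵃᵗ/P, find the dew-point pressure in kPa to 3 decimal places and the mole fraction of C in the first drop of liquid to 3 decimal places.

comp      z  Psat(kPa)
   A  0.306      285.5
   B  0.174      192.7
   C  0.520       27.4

At the dew point ψ → 1, so Σzᵢ/Kᵢ = 1 with Kᵢ = Pᵢˢᵃᵗ/P ⇒ 1/P = Σzᵢ/Pᵢˢᵃᵗ.
1/P = 0.306/285.5 + 0.174/192.7 + 0.520/27.4 = 0.020953 ⇒ P = 47.726 kPa
xᵢ = zᵢP/Pᵢˢᵃᵗ ⇒ x_C = 0.520·47.726/27.4 = 0.906

Pdew = 47.726 kPa, x_C = 0.906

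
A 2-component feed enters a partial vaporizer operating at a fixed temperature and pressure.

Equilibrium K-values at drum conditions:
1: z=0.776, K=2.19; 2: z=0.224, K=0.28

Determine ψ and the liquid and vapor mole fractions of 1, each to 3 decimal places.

Binary case is linear: z₁(K₁−1)(1+ψ(K₂−1)) + z₂(K₂−1)(1+ψ(K₁−1)) = 0
⇒ ψ = [z₁(K₁−1)+z₂(K₂−1)] / [−(K₁−1)(K₂−1)] = 0.7622/0.8568 = 0.890
Compositions from xᵢ = zᵢ/(1+ψ(Kᵢ−1)), yᵢ = Kᵢxᵢ:
  1: x = 0.377, y = 0.826
  2: x = 0.623, y = 0.174

ψ = 0.890, x_1 = 0.377, y_1 = 0.826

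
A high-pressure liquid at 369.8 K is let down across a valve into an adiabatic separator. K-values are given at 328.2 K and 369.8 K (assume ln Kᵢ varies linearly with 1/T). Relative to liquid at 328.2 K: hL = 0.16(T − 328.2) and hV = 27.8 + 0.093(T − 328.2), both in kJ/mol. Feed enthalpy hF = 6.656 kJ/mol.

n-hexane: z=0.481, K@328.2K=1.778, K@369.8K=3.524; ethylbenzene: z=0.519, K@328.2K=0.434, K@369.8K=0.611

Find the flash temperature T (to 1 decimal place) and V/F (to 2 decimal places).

Adiabatic flash: solve Rachford–Rice at each trial T, then check hF = ψ·hV(T) + (1−ψ)·hL(T).
  T = 328.2 K: K = (1.778, 0.434), RR gives ψ = 0.183, H_out = 5.080 kJ/mol
  T = 369.8 K: K = (3.524, 0.611), RR gives ψ = 1.000, H_out = 31.669 kJ/mol
  T = 349.0 K: K = (2.555, 0.520), RR gives ψ = 0.669, H_out = 20.987 kJ/mol
  T = 338.6 K: K = (2.143, 0.476), RR gives ψ = 0.465, H_out = 14.261 kJ/mol
  T = 333.4 K: K = (1.955, 0.455), RR gives ψ = 0.339, H_out = 10.143 kJ/mol
  T = 330.8 K: K = (1.865, 0.444), RR gives ψ = 0.266, H_out = 7.762 kJ/mol
  T = 329.5 K: K = (1.821, 0.439), RR gives ψ = 0.226, H_out = 6.464 kJ/mol
Linear interpolation between T = 329.5 (H_out = 6.464) and T = 330.8 (H_out = 7.762) on hF = 6.656 gives T ≈ 329.7 K, at which ψ = 0.23.

T = 329.7 K, V/F = 0.23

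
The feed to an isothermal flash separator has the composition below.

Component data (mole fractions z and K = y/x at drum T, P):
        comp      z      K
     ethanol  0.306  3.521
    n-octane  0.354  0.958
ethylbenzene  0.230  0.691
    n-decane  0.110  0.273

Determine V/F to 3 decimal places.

V/F = 0.719

Rachford–Rice: g(V/F) = Σ zᵢ(Kᵢ−1)/(1+V/F(Kᵢ−1)) = 0.
g(0) = ΣzᵢKᵢ − 1 = 0.606 and g(1) = 1 − Σzᵢ/Kᵢ = -0.192, so a root lies in (0, 1).
Iterate (Newton) starting at V/F = 0.35:
  V/F = 0.350: g = 0.2078, g' = -0.682 → V/F = 0.655
  V/F = 0.655: g = 0.0340, g' = -0.524 → V/F = 0.720
  V/F = 0.720: g = -0.0004, g' = -0.538 → V/F = 0.719
Converged at V/F = 0.719.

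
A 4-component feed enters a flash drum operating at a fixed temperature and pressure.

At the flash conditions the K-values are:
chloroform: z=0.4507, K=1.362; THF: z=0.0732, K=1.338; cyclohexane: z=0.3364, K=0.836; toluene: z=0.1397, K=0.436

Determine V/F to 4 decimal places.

V/F = 0.4257

Rachford–Rice: g(V/F) = Σ zᵢ(Kᵢ−1)/(1+V/F(Kᵢ−1)) = 0.
Feasibility: ΣzᵢKᵢ = 1.0539, Σzᵢ/Kᵢ = 1.1084 — both > 1, two phases present.
Iterate (Newton) starting at V/F = 0.51:
  V/F = 0.5100: g = -0.01198, g' = -0.1465 → V/F = 0.4282
  V/F = 0.4282: g = -0.00035, g' = -0.1384 → V/F = 0.4257
Converged at V/F = 0.4257.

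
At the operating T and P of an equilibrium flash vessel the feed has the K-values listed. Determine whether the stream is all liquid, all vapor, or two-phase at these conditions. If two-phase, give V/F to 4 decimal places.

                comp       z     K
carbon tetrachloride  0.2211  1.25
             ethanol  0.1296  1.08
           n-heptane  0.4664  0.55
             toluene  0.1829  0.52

ΣzᵢKᵢ = 0.7680; Σzᵢ/Kᵢ = 1.4966.
Since ΣzᵢKᵢ < 1 the mixture is below its bubble point — single liquid phase.

all liquid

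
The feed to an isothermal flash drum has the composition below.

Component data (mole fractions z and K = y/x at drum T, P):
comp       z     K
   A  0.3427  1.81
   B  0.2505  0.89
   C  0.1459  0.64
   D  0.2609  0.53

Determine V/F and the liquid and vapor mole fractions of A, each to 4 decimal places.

Rachford–Rice: g(V/F) = Σ zᵢ(Kᵢ−1)/(1+V/F(Kᵢ−1)) = 0.
Check two-phase: ΣzᵢKᵢ = 1.0749 > 1 and Σzᵢ/Kᵢ = 1.1910 > 1, so g(0) = 0.0749 > 0 and g(1) = -0.1910 < 0.
Newton–Raphson from V/F = 0.36:
  V/F = 0.3600: g = -0.02171, g' = -0.2465 → V/F = 0.2719
  V/F = 0.2719: g = 0.00026, g' = -0.2532 → V/F = 0.2730
Converged at V/F = 0.2730.
Compositions from xᵢ = zᵢ/(1+V/F(Kᵢ−1)), yᵢ = Kᵢxᵢ:
  A: x = 0.2806, y = 0.5080
  B: x = 0.2583, y = 0.2298
  C: x = 0.1618, y = 0.1036
  D: x = 0.2993, y = 0.1586

V/F = 0.2730, x_A = 0.2806, y_A = 0.5080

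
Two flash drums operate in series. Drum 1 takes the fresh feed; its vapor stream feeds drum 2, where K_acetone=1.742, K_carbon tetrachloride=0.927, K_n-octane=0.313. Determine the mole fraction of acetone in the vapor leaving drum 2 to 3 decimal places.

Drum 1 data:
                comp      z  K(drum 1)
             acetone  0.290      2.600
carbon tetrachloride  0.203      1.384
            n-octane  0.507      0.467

y_acetone (drum 2) = 0.652

Drum 1:
Material balance + equilibrium reduce to Σ zᵢ(Kᵢ−1)/(1+ψ₁(Kᵢ−1)) = 0.
Feasibility: ΣzᵢKᵢ = 1.272, Σzᵢ/Kᵢ = 1.344 — both > 1, two phases present.
Newton iteration, ψ₁⁰ = 0.5:
  ψ₁ = 0.500: g = -0.0452, g' = -0.518 → ψ₁ = 0.413
Converged at ψ₁ = 0.413.
Drum-1 compositions:
  acetone: x = 0.175, y = 0.454
  carbon tetrachloride: x = 0.175, y = 0.242
  n-octane: x = 0.650, y = 0.304
Drum-2 feed = drum-1 vapor: z₂ = (0.4539, 0.2425, 0.3037).
Drum 2:
Rachford–Rice: g(ψ₂) = Σ zᵢ(Kᵢ−1)/(1+ψ₂(Kᵢ−1)) = 0.
Feasibility: ΣzᵢKᵢ = 1.110, Σzᵢ/Kᵢ = 1.492 — both > 1, two phases present.
Newton–Raphson from ψ₂ = 0.5:
  ψ₂ = 0.500: g = -0.0905, g' = -0.467 → ψ₂ = 0.306
  ψ₂ = 0.306: g = -0.0079, g' = -0.397 → ψ₂ = 0.286
Converged at ψ₂ = 0.286.
  acetone: x = 0.374, y = 0.652
  carbon tetrachloride: x = 0.248, y = 0.230
  n-octane: x = 0.378, y = 0.118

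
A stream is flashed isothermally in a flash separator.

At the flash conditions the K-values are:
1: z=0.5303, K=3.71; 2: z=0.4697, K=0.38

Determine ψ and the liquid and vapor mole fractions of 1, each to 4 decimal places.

ψ = 0.6820, x_1 = 0.1862, y_1 = 0.6908

Binary case is linear: z₁(K₁−1)(1+ψ(K₂−1)) + z₂(K₂−1)(1+ψ(K₁−1)) = 0
⇒ ψ = [z₁(K₁−1)+z₂(K₂−1)] / [−(K₁−1)(K₂−1)] = 1.14590/1.68020 = 0.6820
Compositions from xᵢ = zᵢ/(1+ψ(Kᵢ−1)), yᵢ = Kᵢxᵢ:
  1: x = 0.1862, y = 0.6908
  2: x = 0.8138, y = 0.3092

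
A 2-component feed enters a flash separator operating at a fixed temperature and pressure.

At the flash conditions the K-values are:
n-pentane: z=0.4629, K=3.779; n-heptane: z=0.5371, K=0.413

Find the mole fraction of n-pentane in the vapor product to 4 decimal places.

y_n-pentane = 0.6590

Binary case is linear: z₁(K₁−1)(1+V/F(K₂−1)) + z₂(K₂−1)(1+V/F(K₁−1)) = 0
⇒ V/F = [z₁(K₁−1)+z₂(K₂−1)] / [−(K₁−1)(K₂−1)] = 0.97112/1.63127 = 0.5953
Compositions from xᵢ = zᵢ/(1+V/F(Kᵢ−1)), yᵢ = Kᵢxᵢ:
  n-pentane: x = 0.1744, y = 0.6590
  n-heptane: x = 0.8256, y = 0.3410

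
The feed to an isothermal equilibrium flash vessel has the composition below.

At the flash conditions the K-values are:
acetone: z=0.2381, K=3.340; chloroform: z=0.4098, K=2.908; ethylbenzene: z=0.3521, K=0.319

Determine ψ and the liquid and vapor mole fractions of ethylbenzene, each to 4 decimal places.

Rachford–Rice: g(ψ) = Σ zᵢ(Kᵢ−1)/(1+ψ(Kᵢ−1)) = 0.
Check two-phase: ΣzᵢKᵢ = 2.0993 > 1 and Σzᵢ/Kᵢ = 1.3160 > 1, so g(0) = 1.0993 > 0 and g(1) = -0.3160 < 0.
Newton iteration, ψ⁰ = 0.54:
  ψ = 0.5400: g = 0.25200, g' = -1.0248 → ψ = 0.7859
  ψ = 0.7859: g = -0.00680, g' = -1.1564 → ψ = 0.7800
Converged at ψ = 0.7800.
Compositions from xᵢ = zᵢ/(1+ψ(Kᵢ−1)), yᵢ = Kᵢxᵢ:
  acetone: x = 0.0843, y = 0.2815
  chloroform: x = 0.1647, y = 0.4789
  ethylbenzene: x = 0.7510, y = 0.2396

ψ = 0.7800, x_ethylbenzene = 0.7510, y_ethylbenzene = 0.2396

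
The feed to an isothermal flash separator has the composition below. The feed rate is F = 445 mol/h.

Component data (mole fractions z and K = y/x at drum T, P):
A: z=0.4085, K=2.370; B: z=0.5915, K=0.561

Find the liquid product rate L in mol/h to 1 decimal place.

Rachford–Rice: g(ψ) = Σ zᵢ(Kᵢ−1)/(1+ψ(Kᵢ−1)) = 0.
Check two-phase: ΣzᵢKᵢ = 1.3000 > 1 and Σzᵢ/Kᵢ = 1.2267 > 1, so g(0) = 0.3000 > 0 and g(1) = -0.2267 < 0.
Newton iteration, ψ⁰ = 0.59:
  ψ = 0.5900: g = -0.04095, g' = -0.4421 → ψ = 0.4974
  ψ = 0.4974: g = 0.00064, g' = -0.4578 → ψ = 0.4988
Converged at ψ = 0.4988.
Then V = ψ·F = 0.4988·445 = 222.0 mol/h and L = F − V = 223.0 mol/h.

L = 223.0 mol/h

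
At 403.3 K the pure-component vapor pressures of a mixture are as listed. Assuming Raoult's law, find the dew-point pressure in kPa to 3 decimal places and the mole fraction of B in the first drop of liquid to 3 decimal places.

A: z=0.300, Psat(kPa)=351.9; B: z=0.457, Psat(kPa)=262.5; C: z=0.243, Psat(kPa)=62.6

At the dew point ψ → 1, so Σzᵢ/Kᵢ = 1 with Kᵢ = Pᵢˢᵃᵗ/P ⇒ 1/P = Σzᵢ/Pᵢˢᵃᵗ.
1/P = 0.300/351.9 + 0.457/262.5 + 0.243/62.6 = 0.006475 ⇒ P = 154.434 kPa
xᵢ = zᵢP/Pᵢˢᵃᵗ ⇒ x_B = 0.457·154.434/262.5 = 0.269

Pdew = 154.434 kPa, x_B = 0.269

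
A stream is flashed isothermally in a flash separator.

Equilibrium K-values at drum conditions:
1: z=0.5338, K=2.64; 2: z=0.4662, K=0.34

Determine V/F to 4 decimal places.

V/F = 0.5245

Material balance + equilibrium reduce to Σ zᵢ(Kᵢ−1)/(1+V/F(Kᵢ−1)) = 0.
Feasibility: ΣzᵢKᵢ = 1.5677, Σzᵢ/Kᵢ = 1.5734 — both > 1, two phases present.
Iterate (Newton) starting at V/F = 0.5:
  V/F = 0.5000: g = 0.02176, g' = -0.8858 → V/F = 0.5246
  V/F = 0.5246: g = -0.00005, g' = -0.8900 → V/F = 0.5245
Converged at V/F = 0.5245.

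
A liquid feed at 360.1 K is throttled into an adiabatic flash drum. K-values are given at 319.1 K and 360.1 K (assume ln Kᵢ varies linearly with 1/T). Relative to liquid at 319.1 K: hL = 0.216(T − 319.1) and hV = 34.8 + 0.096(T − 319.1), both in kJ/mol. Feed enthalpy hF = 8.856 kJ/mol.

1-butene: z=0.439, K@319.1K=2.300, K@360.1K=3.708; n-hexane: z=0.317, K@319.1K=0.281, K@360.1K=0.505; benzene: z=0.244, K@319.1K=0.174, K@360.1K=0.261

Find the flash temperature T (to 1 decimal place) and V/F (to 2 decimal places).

T = 325.8 K, V/F = 0.22

Adiabatic flash: solve Rachford–Rice at each trial T, then check hF = ψ·hV(T) + (1−ψ)·hL(T).
  T = 319.1 K: K = (2.300, 0.281, 0.174), RR gives ψ = 0.142, H_out = 4.927 kJ/mol
  T = 360.1 K: K = (3.708, 0.505, 0.261), RR gives ψ = 0.510, H_out = 24.094 kJ/mol
  T = 339.6 K: K = (2.963, 0.383, 0.216), RR gives ψ = 0.348, H_out = 15.680 kJ/mol
  T = 329.4 K: K = (2.622, 0.330, 0.194), RR gives ψ = 0.255, H_out = 10.794 kJ/mol
  T = 324.2 K: K = (2.457, 0.305, 0.184), RR gives ψ = 0.201, H_out = 7.985 kJ/mol
  T = 326.8 K: K = (2.539, 0.317, 0.189), RR gives ψ = 0.229, H_out = 9.423 kJ/mol
  T = 325.5 K: K = (2.498, 0.311, 0.187), RR gives ψ = 0.215, H_out = 8.713 kJ/mol
Linear interpolation between T = 325.5 (H_out = 8.713) and T = 326.8 (H_out = 9.423) on hF = 8.856 gives T ≈ 325.8 K, at which ψ = 0.22.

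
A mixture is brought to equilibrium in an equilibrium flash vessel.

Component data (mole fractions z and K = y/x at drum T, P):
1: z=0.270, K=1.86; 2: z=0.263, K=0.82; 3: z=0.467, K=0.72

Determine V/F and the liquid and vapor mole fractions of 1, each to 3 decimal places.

Material balance + equilibrium reduce to Σ zᵢ(Kᵢ−1)/(1+V/F(Kᵢ−1)) = 0.
g(0) = ΣzᵢKᵢ − 1 = 0.054 and g(1) = 1 − Σzᵢ/Kᵢ = -0.115, so a root lies in (0, 1).
Iterate (Newton) starting at V/F = 0.5:
  V/F = 0.500: g = -0.0417, g' = -0.157 → V/F = 0.235
  V/F = 0.235: g = 0.0037, g' = -0.189 → V/F = 0.255
Converged at V/F = 0.255.
Compositions from xᵢ = zᵢ/(1+V/F(Kᵢ−1)), yᵢ = Kᵢxᵢ:
  1: x = 0.221, y = 0.412
  2: x = 0.276, y = 0.226
  3: x = 0.503, y = 0.362

V/F = 0.255, x_1 = 0.221, y_1 = 0.412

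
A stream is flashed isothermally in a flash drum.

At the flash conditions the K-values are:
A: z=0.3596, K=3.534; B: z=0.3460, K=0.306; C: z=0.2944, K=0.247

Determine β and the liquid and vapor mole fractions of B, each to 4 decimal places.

Newton–Raphson from β = 0.5:
  β = 0.5000: g = -0.32132, g' = -1.2695 → β = 0.2469
  β = 0.2469: g = -0.00155, g' = -1.3683 → β = 0.2458
Converged at β = 0.2458.
Compositions from xᵢ = zᵢ/(1+β(Kᵢ−1)), yᵢ = Kᵢxᵢ:
  A: x = 0.2216, y = 0.7831
  B: x = 0.4171, y = 0.1276
  C: x = 0.3613, y = 0.0892

β = 0.2458, x_B = 0.4171, y_B = 0.1276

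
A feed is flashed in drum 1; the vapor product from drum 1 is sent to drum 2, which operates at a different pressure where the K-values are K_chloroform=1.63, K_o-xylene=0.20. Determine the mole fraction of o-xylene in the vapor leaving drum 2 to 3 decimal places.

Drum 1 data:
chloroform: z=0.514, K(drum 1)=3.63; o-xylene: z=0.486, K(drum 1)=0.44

Drum 1:
Let ψ₁ = V/F and solve Σ zᵢ(Kᵢ−1)/(1+ψ₁(Kᵢ−1)) = 0.
Feasibility: ΣzᵢKᵢ = 2.080, Σzᵢ/Kᵢ = 1.246 — both > 1, two phases present.
Binary case is linear: z₁(K₁−1)(1+ψ₁(K₂−1)) + z₂(K₂−1)(1+ψ₁(K₁−1)) = 0
⇒ ψ₁ = [z₁(K₁−1)+z₂(K₂−1)] / [−(K₁−1)(K₂−1)] = 1.0797/1.4728 = 0.733
Drum-1 compositions:
  chloroform: x = 0.176, y = 0.637
  o-xylene: x = 0.824, y = 0.363
Drum-2 feed = drum-1 vapor: z₂ = (0.6372, 0.3628).
Drum 2:
Rachford–Rice: g(ψ₂) = Σ zᵢ(Kᵢ−1)/(1+ψ₂(Kᵢ−1)) = 0.
Check two-phase: ΣzᵢKᵢ = 1.111 > 1 and Σzᵢ/Kᵢ = 2.205 > 1, so g(0) = 0.111 > 0 and g(1) = -1.205 < 0.
Binary case is linear: z₁(K₁−1)(1+ψ₂(K₂−1)) + z₂(K₂−1)(1+ψ₂(K₁−1)) = 0
⇒ ψ₂ = [z₁(K₁−1)+z₂(K₂−1)] / [−(K₁−1)(K₂−1)] = 0.1113/0.5040 = 0.221
  chloroform: x = 0.559, y = 0.912
  o-xylene: x = 0.441, y = 0.088

y_o-xylene (drum 2) = 0.088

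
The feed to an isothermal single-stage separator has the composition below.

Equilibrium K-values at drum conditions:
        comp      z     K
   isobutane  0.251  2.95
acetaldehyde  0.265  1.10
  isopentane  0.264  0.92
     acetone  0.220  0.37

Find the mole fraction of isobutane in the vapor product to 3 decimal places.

Rachford–Rice: g(β) = Σ zᵢ(Kᵢ−1)/(1+β(Kᵢ−1)) = 0.
g(0) = ΣzᵢKᵢ − 1 = 0.356 and g(1) = 1 − Σzᵢ/Kᵢ = -0.208, so a root lies in (0, 1).
Newton–Raphson from β = 0.45:
  β = 0.450: g = 0.0707, g' = -0.445 → β = 0.609
  β = 0.609: g = 0.0017, g' = -0.434 → β = 0.613
Converged at β = 0.613.
Compositions from xᵢ = zᵢ/(1+β(Kᵢ−1)), yᵢ = Kᵢxᵢ:
  isobutane: x = 0.114, y = 0.337
  acetaldehyde: x = 0.250, y = 0.275
  isopentane: x = 0.278, y = 0.255
  acetone: x = 0.358, y = 0.133

y_isobutane = 0.337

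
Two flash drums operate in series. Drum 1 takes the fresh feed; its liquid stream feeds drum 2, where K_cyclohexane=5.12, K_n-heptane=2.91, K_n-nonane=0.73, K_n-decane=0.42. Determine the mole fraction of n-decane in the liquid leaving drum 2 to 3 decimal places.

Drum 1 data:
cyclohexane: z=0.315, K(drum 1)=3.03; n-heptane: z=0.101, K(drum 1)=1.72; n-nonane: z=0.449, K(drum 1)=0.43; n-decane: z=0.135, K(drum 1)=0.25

Drum 1:
Rachford–Rice: g(ψ₁) = Σ zᵢ(Kᵢ−1)/(1+ψ₁(Kᵢ−1)) = 0.
g(0) = ΣzᵢKᵢ − 1 = 0.355 and g(1) = 1 − Σzᵢ/Kᵢ = -0.747, so a root lies in (0, 1).
Iterate (Newton) starting at ψ₁ = 0.64:
  ψ₁ = 0.640: g = -0.2697, g' = -0.912 → ψ₁ = 0.344
  ψ₁ = 0.344: g = -0.0203, g' = -0.847 → ψ₁ = 0.320
  ψ₁ = 0.320: g = 0.0002, g' = -0.861 → ψ₁ = 0.321
Converged at ψ₁ = 0.321.
Drum-1 compositions:
  cyclohexane: x = 0.191, y = 0.578
  n-heptane: x = 0.082, y = 0.141
  n-nonane: x = 0.549, y = 0.236
  n-decane: x = 0.178, y = 0.044
Drum-2 feed = drum-1 liquid: z₂ = (0.1908, 0.0821, 0.5494, 0.1777).
Drum 2:
Rachford–Rice: g(ψ₂) = Σ zᵢ(Kᵢ−1)/(1+ψ₂(Kᵢ−1)) = 0.
Check two-phase: ΣzᵢKᵢ = 1.691 > 1 and Σzᵢ/Kᵢ = 1.241 > 1, so g(0) = 0.691 > 0 and g(1) = -0.241 < 0.
Newton iteration, ψ₂⁰ = 0.5:
  ψ₂ = 0.500: g = 0.0204, g' = -0.596 → ψ₂ = 0.534
  ψ₂ = 0.534: g = 0.0005, g' = -0.570 → ψ₂ = 0.535
Converged at ψ₂ = 0.535.
  cyclohexane: x = 0.060, y = 0.305
  n-heptane: x = 0.041, y = 0.118
  n-nonane: x = 0.642, y = 0.469
  n-decane: x = 0.258, y = 0.108

x_n-decane (drum 2) = 0.258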